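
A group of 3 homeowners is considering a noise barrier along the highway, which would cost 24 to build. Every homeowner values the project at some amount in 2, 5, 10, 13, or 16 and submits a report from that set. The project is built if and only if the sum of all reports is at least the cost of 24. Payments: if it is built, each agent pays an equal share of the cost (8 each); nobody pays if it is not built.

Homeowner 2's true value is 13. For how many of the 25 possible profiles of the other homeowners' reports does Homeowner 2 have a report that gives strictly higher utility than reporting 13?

Others report (5, 5): truth gives 0; report 16 gives 5 > 0. Violating.
Others report (2, 2): truth gives 0; no alternative beats it.
Others report (2, 5): truth gives 0; no alternative beats it.
(Checking all 25 profiles: 1 has a profitable deviation, 24 do not.)

1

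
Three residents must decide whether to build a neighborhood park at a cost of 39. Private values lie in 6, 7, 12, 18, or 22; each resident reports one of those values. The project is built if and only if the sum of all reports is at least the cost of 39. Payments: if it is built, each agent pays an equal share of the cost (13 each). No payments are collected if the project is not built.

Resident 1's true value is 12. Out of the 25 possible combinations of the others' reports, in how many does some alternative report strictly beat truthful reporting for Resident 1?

6

Others report (6, 22): truth gives -1; report 6 gives 0 > -1. Violating.
Others report (7, 22): truth gives -1; report 6 gives 0 > -1. Violating.
Others report (12, 18): truth gives -1; report 6 gives 0 > -1. Violating.
Others report (18, 12): truth gives -1; report 6 gives 0 > -1. Violating.
Others report (6, 6): truth gives 0; no alternative beats it.
Others report (6, 7): truth gives 0; no alternative beats it.
(Checking all 25 profiles: 6 have a profitable deviation, 19 do not.)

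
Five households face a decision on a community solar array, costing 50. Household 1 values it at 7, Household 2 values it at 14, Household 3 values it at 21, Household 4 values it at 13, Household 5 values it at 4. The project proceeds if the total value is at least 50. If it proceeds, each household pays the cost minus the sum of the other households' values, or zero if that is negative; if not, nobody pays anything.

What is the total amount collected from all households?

Total value 59 ≥ cost 50, so it is built.
Household 1: others sum to 52; max(0, 50 - 52) = 0.
Household 2: others sum to 45; max(0, 50 - 45) = 5.
Household 3: others sum to 38; max(0, 50 - 38) = 12.
Household 4: others sum to 46; max(0, 50 - 46) = 4.
Household 5: others sum to 55; max(0, 50 - 55) = 0.
Total collected = 0 + 5 + 12 + 4 + 0 = 21.

21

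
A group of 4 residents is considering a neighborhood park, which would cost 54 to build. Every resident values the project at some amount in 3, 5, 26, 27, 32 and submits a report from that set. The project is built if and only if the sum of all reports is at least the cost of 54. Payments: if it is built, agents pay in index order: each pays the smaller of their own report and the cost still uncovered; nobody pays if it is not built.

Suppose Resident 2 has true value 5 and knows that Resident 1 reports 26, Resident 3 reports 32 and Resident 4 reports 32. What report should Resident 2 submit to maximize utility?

Report 3: project built, pays 3, utility 5 - 3 = 2.
Report 5: project built, pays 5, utility 5 - 5 = 0.
Report 26: project built, pays 26, utility 5 - 26 = -21.
Report 27: project built, pays 27, utility 5 - 27 = -22.
Report 32: project built, pays 28, utility 5 - 28 = -23.
The best choice is 3 with utility 2.

3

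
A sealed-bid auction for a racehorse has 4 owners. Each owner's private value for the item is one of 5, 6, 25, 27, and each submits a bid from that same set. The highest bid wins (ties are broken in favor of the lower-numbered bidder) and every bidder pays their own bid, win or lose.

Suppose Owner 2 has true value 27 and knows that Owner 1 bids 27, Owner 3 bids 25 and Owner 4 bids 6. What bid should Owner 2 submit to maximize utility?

Bid 5: loses but pays 5, utility -5.
Bid 6: loses but pays 6, utility -6.
Bid 25: loses but pays 25, utility -25.
Bid 27: loses but pays 27, utility -27.
The best choice is 5 with utility -5.

5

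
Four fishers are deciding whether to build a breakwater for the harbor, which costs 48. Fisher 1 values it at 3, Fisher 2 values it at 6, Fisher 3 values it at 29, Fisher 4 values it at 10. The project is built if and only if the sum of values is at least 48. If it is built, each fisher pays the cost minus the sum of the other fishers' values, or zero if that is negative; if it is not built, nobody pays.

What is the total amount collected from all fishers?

48

Total value 48 ≥ cost 48, so it is built.
Fisher 1: others sum to 45; max(0, 48 - 45) = 3.
Fisher 2: others sum to 42; max(0, 48 - 42) = 6.
Fisher 3: others sum to 19; max(0, 48 - 19) = 29.
Fisher 4: others sum to 38; max(0, 48 - 38) = 10.
Total collected = 3 + 6 + 29 + 10 = 48.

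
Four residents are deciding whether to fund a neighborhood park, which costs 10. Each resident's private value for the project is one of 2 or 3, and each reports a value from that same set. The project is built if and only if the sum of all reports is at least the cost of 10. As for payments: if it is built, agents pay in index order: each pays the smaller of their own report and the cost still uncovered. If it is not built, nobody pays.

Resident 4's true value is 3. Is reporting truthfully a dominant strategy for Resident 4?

Check each profile of the others' reports and compare truth against every alternative report.
Others report (3, 3, 3): truth gives 2, best alternative gives 2.
Others report (2, 3, 3): truth gives 1, best alternative gives 1.
Others report (3, 2, 3): truth gives 1, best alternative gives 1.
Others report (3, 3, 2): truth gives 1, best alternative gives 1.
Others report (2, 2, 2): truth gives 0, best alternative gives 0.
Others report (2, 2, 3): truth gives 0, best alternative gives 0.
(Remaining 2 profiles checked similarly; truth is weakly best in each.)
In every case the truthful report is at least as good as any alternative, so it is a dominant strategy.

Yes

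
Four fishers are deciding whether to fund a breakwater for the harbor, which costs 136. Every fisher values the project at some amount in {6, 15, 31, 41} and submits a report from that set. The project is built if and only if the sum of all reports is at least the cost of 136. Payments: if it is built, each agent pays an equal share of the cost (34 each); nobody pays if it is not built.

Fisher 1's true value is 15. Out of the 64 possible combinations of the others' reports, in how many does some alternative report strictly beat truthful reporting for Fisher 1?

1

Others report (41, 41, 41): truth gives -19; report 6 gives 0 > -19. Violating.
Others report (6, 6, 6): truth gives 0; no alternative beats it.
Others report (6, 6, 15): truth gives 0; no alternative beats it.
(Checking all 64 profiles: 1 has a profitable deviation, 63 do not.)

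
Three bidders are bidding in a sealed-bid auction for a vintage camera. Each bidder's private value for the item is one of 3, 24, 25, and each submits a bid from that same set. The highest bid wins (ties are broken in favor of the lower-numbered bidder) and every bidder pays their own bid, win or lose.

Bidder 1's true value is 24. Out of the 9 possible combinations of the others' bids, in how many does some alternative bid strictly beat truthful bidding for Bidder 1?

6

Others bid (3, 3): truth gives 0; bid 3 gives 21 > 0. Violating.
Others bid (3, 25): truth gives -24; bid 25 gives -1 > -24. Violating.
Others bid (24, 25): truth gives -24; bid 25 gives -1 > -24. Violating.
Others bid (25, 3): truth gives -24; bid 25 gives -1 > -24. Violating.
Others bid (3, 24): truth gives 0; no alternative beats it.
Others bid (24, 3): truth gives 0; no alternative beats it.
(Checking all 9 profiles: 6 have a profitable deviation, 3 do not.)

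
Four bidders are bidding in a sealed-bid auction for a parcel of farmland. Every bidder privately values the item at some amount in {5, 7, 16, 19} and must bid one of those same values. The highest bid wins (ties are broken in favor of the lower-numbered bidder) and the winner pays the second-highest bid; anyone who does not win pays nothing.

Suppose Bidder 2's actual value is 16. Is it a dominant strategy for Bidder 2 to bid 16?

Yes

Check each profile of the others' bids and compare truth against every alternative bid.
Others bid (5, 5, 5): truth gives 11, best alternative gives 11.
Others bid (5, 5, 7): truth gives 9, best alternative gives 9.
Others bid (5, 7, 5): truth gives 9, best alternative gives 9.
Others bid (5, 7, 7): truth gives 9, best alternative gives 9.
Others bid (7, 5, 5): truth gives 9, best alternative gives 9.
Others bid (7, 5, 7): truth gives 9, best alternative gives 9.
(Remaining 58 profiles checked similarly; truth is weakly best in each.)
In every case the truthful bid is at least as good as any alternative, so it is a dominant strategy.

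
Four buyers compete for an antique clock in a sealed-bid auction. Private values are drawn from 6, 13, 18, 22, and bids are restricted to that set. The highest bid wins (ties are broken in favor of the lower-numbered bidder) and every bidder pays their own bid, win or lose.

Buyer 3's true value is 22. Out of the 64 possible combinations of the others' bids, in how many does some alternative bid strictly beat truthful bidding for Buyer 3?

Others bid (6, 6, 6): truth gives 0; bid 13 gives 9 > 0. Violating.
Others bid (6, 6, 13): truth gives 0; bid 13 gives 9 > 0. Violating.
Others bid (6, 6, 18): truth gives 0; bid 18 gives 4 > 0. Violating.
Others bid (6, 13, 6): truth gives 0; bid 18 gives 4 > 0. Violating.
Others bid (6, 6, 22): truth gives 0; no alternative beats it.
Others bid (6, 13, 22): truth gives 0; no alternative beats it.
(Checking all 64 profiles: 40 have a profitable deviation, 24 do not.)

40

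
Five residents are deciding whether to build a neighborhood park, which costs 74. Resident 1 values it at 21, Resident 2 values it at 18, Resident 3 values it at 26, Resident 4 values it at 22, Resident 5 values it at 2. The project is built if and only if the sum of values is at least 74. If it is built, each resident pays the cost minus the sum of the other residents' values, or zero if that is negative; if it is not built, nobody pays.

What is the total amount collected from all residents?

Total value 89 ≥ cost 74, so it is built.
Resident 1: others sum to 68; max(0, 74 - 68) = 6.
Resident 2: others sum to 71; max(0, 74 - 71) = 3.
Resident 3: others sum to 63; max(0, 74 - 63) = 11.
Resident 4: others sum to 67; max(0, 74 - 67) = 7.
Resident 5: others sum to 87; max(0, 74 - 87) = 0.
Total collected = 6 + 3 + 11 + 7 + 0 = 27.

27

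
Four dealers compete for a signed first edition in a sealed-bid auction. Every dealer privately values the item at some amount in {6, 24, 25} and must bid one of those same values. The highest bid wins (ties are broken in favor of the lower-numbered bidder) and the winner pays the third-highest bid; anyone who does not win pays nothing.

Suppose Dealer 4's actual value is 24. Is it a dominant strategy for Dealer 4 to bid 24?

No

Consider the case where Dealer 1 bids 6, Dealer 2 bids 6 and Dealer 3 bids 24.
Truthful bid 24: loses, pays 0, utility 0.
Bid 25 instead: wins, pays 6, utility 24 - 6 = 18.
Since 18 > 0, bidding 25 is strictly better here, so truthful bidding is not dominant.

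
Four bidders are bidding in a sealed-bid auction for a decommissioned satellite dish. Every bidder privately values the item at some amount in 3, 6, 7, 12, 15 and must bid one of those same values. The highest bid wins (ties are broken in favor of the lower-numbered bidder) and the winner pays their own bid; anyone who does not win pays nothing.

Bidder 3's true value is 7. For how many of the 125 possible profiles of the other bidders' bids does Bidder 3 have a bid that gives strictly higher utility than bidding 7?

2

Others bid (3, 3, 3): truth gives 0; bid 6 gives 1 > 0. Violating.
Others bid (3, 3, 6): truth gives 0; bid 6 gives 1 > 0. Violating.
Others bid (3, 3, 7): truth gives 0; no alternative beats it.
Others bid (3, 3, 12): truth gives 0; no alternative beats it.
(Checking all 125 profiles: 2 have a profitable deviation, 123 do not.)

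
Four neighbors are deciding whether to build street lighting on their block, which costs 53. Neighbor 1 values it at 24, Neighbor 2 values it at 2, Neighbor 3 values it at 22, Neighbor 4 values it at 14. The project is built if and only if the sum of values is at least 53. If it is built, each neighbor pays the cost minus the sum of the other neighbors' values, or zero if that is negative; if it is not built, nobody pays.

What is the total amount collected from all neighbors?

Total value 62 ≥ cost 53, so it is built.
Neighbor 1: others sum to 38; max(0, 53 - 38) = 15.
Neighbor 2: others sum to 60; max(0, 53 - 60) = 0.
Neighbor 3: others sum to 40; max(0, 53 - 40) = 13.
Neighbor 4: others sum to 48; max(0, 53 - 48) = 5.
Total collected = 15 + 0 + 13 + 5 = 33.

33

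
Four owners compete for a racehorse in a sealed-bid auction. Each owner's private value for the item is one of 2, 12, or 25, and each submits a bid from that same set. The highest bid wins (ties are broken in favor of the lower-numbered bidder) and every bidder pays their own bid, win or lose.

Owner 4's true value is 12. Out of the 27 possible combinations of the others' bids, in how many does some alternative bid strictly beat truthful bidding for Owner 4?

Others bid (2, 2, 12): truth gives -12; bid 2 gives -2 > -12. Violating.
Others bid (2, 2, 25): truth gives -12; bid 2 gives -2 > -12. Violating.
Others bid (2, 12, 2): truth gives -12; bid 2 gives -2 > -12. Violating.
Others bid (2, 12, 12): truth gives -12; bid 2 gives -2 > -12. Violating.
Others bid (2, 2, 2): truth gives 0; no alternative beats it.
(Checking all 27 profiles: 26 have a profitable deviation, 1 does not.)

26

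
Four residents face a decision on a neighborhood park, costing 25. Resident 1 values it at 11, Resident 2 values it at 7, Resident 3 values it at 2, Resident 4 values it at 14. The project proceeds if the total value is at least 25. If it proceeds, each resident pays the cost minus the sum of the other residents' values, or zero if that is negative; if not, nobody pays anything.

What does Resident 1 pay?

Total value 34 ≥ cost 25, so the project is built.
The other residents' values sum to 23.
Cost minus that sum is 25 - 23 = 2.

2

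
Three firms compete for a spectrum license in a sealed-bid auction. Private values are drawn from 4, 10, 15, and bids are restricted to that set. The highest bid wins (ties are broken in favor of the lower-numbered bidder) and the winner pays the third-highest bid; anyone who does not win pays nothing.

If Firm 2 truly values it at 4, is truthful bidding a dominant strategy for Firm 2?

Yes

Check each profile of the others' bids and compare truth against every alternative bid.
Others bid (4, 4): truth gives 0, best alternative gives 0.
Others bid (4, 10): truth gives 0, best alternative gives 0.
Others bid (4, 15): truth gives 0, best alternative gives 0.
Others bid (10, 4): truth gives 0, best alternative gives 0.
Others bid (10, 10): truth gives 0, best alternative gives 0.
Others bid (10, 15): truth gives 0, best alternative gives 0.
(Remaining 3 profiles checked similarly; truth is weakly best in each.)
In every case the truthful bid is at least as good as any alternative, so it is a dominant strategy.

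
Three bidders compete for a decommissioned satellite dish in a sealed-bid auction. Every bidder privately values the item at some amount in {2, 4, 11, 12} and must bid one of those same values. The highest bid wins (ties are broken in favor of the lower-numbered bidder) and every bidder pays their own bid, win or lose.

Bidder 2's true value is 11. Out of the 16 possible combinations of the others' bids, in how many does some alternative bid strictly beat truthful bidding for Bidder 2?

Others bid (2, 2): truth gives 0; bid 4 gives 7 > 0. Violating.
Others bid (2, 4): truth gives 0; bid 4 gives 7 > 0. Violating.
Others bid (2, 12): truth gives -11; bid 12 gives -1 > -11. Violating.
Others bid (4, 12): truth gives -11; bid 12 gives -1 > -11. Violating.
Others bid (2, 11): truth gives 0; no alternative beats it.
Others bid (4, 2): truth gives 0; no alternative beats it.
(Checking all 16 profiles: 12 have a profitable deviation, 4 do not.)

12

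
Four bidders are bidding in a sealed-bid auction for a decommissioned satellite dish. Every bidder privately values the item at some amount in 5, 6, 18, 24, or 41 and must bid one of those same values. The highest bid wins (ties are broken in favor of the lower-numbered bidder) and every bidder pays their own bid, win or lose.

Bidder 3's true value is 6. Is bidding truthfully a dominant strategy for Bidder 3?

No

Consider the case where Bidder 1 bids 5, Bidder 2 bids 5 and Bidder 4 bids 18.
Truthful bid 6: loses but pays 6, utility -6.
Bid 5 instead: loses but pays 5, utility -5.
Since -5 > -6, bidding 5 is strictly better here, so truthful bidding is not dominant.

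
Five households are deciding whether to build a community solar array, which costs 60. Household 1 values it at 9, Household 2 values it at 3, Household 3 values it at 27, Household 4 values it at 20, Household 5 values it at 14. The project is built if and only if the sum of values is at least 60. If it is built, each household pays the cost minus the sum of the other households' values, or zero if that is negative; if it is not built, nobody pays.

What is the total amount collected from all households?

22

Total value 73 ≥ cost 60, so it is built.
Household 1: others sum to 64; max(0, 60 - 64) = 0.
Household 2: others sum to 70; max(0, 60 - 70) = 0.
Household 3: others sum to 46; max(0, 60 - 46) = 14.
Household 4: others sum to 53; max(0, 60 - 53) = 7.
Household 5: others sum to 59; max(0, 60 - 59) = 1.
Total collected = 0 + 0 + 14 + 7 + 1 = 22.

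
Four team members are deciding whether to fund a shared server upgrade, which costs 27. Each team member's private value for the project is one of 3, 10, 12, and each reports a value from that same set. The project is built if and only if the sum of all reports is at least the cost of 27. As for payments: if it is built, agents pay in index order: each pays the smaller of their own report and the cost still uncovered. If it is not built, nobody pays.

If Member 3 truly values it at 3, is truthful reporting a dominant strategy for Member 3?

Check each profile of the others' reports and compare truth against every alternative report.
Others report (3, 3, 12): truth gives 0, best alternative gives -7.
Others report (3, 10, 10): truth gives 0, best alternative gives -7.
Others report (3, 10, 12): truth gives 0, best alternative gives -7.
Others report (3, 12, 3): truth gives 0, best alternative gives -7.
Others report (3, 12, 10): truth gives 0, best alternative gives -7.
Others report (3, 12, 12): truth gives 0, best alternative gives -7.
(Remaining 21 profiles checked similarly; truth is weakly best in each.)
In every case the truthful report is at least as good as any alternative, so it is a dominant strategy.

Yes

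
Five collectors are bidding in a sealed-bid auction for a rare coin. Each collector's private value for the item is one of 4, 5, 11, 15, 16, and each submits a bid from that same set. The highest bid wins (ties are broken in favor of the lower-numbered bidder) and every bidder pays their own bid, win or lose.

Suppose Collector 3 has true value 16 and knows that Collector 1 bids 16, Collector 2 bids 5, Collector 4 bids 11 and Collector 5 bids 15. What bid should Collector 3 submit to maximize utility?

4

Bid 4: loses but pays 4, utility -4.
Bid 5: loses but pays 5, utility -5.
Bid 11: loses but pays 11, utility -11.
Bid 15: loses but pays 15, utility -15.
Bid 16: loses but pays 16, utility -16.
The best choice is 4 with utility -4.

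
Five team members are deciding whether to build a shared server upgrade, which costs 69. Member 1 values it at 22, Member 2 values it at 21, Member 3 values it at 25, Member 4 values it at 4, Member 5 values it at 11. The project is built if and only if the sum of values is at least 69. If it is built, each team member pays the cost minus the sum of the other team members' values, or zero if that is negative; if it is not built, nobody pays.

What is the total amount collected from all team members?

26

Total value 83 ≥ cost 69, so it is built.
Member 1: others sum to 61; max(0, 69 - 61) = 8.
Member 2: others sum to 62; max(0, 69 - 62) = 7.
Member 3: others sum to 58; max(0, 69 - 58) = 11.
Member 4: others sum to 79; max(0, 69 - 79) = 0.
Member 5: others sum to 72; max(0, 69 - 72) = 0.
Total collected = 8 + 7 + 11 + 0 + 0 = 26.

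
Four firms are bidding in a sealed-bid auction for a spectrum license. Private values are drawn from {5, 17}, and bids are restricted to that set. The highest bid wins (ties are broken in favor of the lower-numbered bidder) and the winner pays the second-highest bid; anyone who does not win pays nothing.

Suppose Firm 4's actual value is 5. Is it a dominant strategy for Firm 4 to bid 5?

Yes

Check each profile of the others' bids and compare truth against every alternative bid.
Others bid (5, 5, 5): truth gives 0, best alternative gives 0.
Others bid (5, 5, 17): truth gives 0, best alternative gives 0.
Others bid (5, 17, 5): truth gives 0, best alternative gives 0.
Others bid (5, 17, 17): truth gives 0, best alternative gives 0.
Others bid (17, 5, 5): truth gives 0, best alternative gives 0.
Others bid (17, 5, 17): truth gives 0, best alternative gives 0.
(Remaining 2 profiles checked similarly; truth is weakly best in each.)
In every case the truthful bid is at least as good as any alternative, so it is a dominant strategy.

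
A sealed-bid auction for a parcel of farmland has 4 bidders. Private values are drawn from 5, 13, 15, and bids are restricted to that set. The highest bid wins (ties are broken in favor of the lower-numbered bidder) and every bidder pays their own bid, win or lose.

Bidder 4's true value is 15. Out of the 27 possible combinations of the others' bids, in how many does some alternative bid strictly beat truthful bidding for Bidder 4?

Others bid (5, 5, 5): truth gives 0; bid 13 gives 2 > 0. Violating.
Others bid (5, 5, 15): truth gives -15; bid 5 gives -5 > -15. Violating.
Others bid (5, 13, 15): truth gives -15; bid 5 gives -5 > -15. Violating.
Others bid (5, 15, 5): truth gives -15; bid 5 gives -5 > -15. Violating.
Others bid (5, 5, 13): truth gives 0; no alternative beats it.
Others bid (5, 13, 5): truth gives 0; no alternative beats it.
(Checking all 27 profiles: 20 have a profitable deviation, 7 do not.)

20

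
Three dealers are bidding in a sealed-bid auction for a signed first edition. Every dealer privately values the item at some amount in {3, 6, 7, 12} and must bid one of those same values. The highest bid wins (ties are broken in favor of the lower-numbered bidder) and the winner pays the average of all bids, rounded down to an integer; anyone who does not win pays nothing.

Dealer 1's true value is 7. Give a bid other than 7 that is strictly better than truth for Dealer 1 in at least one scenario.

Suppose Dealer 2 bids 3 and Dealer 3 bids 3.
Bid 7: wins, pays 4, utility 7 - 4 = 3.
Bid 3: wins, pays 3, utility 7 - 3 = 4.
So bidding 3 beats truth here (4 > 3).

3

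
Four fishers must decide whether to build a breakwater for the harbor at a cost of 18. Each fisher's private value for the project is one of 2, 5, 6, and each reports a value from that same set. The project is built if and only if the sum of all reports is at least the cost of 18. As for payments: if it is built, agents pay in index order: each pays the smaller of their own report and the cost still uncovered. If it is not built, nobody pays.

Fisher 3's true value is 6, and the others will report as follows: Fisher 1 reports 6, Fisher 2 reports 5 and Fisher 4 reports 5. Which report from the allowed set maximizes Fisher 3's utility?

Report 2: project built, pays 2, utility 6 - 2 = 4.
Report 5: project built, pays 5, utility 6 - 5 = 1.
Report 6: project built, pays 6, utility 6 - 6 = 0.
The best choice is 2 with utility 4.

2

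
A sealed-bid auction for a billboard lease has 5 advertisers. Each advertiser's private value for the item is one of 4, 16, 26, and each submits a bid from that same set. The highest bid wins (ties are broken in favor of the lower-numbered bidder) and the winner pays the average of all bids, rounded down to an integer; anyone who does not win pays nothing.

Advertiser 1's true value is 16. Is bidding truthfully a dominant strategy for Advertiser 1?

No

Consider the case where Advertiser 2 bids 4, Advertiser 3 bids 4, Advertiser 4 bids 4 and Advertiser 5 bids 4.
Truthful bid 16: wins, pays 6, utility 16 - 6 = 10.
Bid 4 instead: wins, pays 4, utility 16 - 4 = 12.
Since 12 > 10, bidding 4 is strictly better here, so truthful bidding is not dominant.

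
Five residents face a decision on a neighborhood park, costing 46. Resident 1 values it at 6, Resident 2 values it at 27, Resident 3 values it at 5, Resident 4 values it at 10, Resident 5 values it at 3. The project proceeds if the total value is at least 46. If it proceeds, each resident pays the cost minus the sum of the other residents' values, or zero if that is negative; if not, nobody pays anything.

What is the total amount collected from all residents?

28

Total value 51 ≥ cost 46, so it is built.
Resident 1: others sum to 45; max(0, 46 - 45) = 1.
Resident 2: others sum to 24; max(0, 46 - 24) = 22.
Resident 3: others sum to 46; max(0, 46 - 46) = 0.
Resident 4: others sum to 41; max(0, 46 - 41) = 5.
Resident 5: others sum to 48; max(0, 46 - 48) = 0.
Total collected = 1 + 22 + 0 + 5 + 0 = 28.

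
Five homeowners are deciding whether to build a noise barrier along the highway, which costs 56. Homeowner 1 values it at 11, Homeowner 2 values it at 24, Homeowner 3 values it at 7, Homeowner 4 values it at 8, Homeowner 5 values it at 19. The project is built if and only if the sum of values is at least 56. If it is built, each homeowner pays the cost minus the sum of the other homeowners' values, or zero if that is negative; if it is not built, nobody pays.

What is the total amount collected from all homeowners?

17

Total value 69 ≥ cost 56, so it is built.
Homeowner 1: others sum to 58; max(0, 56 - 58) = 0.
Homeowner 2: others sum to 45; max(0, 56 - 45) = 11.
Homeowner 3: others sum to 62; max(0, 56 - 62) = 0.
Homeowner 4: others sum to 61; max(0, 56 - 61) = 0.
Homeowner 5: others sum to 50; max(0, 56 - 50) = 6.
Total collected = 0 + 11 + 0 + 0 + 6 = 17.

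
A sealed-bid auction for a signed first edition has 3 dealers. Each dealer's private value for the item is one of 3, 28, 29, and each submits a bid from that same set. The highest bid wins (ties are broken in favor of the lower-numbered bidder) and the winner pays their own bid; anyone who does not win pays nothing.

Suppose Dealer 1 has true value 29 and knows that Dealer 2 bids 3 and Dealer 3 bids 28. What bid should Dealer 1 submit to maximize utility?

28

Bid 3: loses, pays 0, utility 0.
Bid 28: wins, pays 28, utility 29 - 28 = 1.
Bid 29: wins, pays 29, utility 29 - 29 = 0.
The best choice is 28 with utility 1.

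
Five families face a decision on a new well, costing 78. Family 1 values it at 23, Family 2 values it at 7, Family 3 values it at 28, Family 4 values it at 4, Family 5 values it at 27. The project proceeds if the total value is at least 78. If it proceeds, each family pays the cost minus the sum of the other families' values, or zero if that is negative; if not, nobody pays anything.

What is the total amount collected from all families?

Total value 89 ≥ cost 78, so it is built.
Family 1: others sum to 66; max(0, 78 - 66) = 12.
Family 2: others sum to 82; max(0, 78 - 82) = 0.
Family 3: others sum to 61; max(0, 78 - 61) = 17.
Family 4: others sum to 85; max(0, 78 - 85) = 0.
Family 5: others sum to 62; max(0, 78 - 62) = 16.
Total collected = 12 + 0 + 17 + 0 + 16 = 45.

45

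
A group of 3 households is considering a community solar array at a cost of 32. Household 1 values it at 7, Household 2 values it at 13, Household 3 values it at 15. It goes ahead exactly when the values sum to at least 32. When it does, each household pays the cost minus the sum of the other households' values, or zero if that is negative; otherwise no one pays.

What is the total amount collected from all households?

Total value 35 ≥ cost 32, so it is built.
Household 1: others sum to 28; max(0, 32 - 28) = 4.
Household 2: others sum to 22; max(0, 32 - 22) = 10.
Household 3: others sum to 20; max(0, 32 - 20) = 12.
Total collected = 4 + 10 + 12 = 26.

26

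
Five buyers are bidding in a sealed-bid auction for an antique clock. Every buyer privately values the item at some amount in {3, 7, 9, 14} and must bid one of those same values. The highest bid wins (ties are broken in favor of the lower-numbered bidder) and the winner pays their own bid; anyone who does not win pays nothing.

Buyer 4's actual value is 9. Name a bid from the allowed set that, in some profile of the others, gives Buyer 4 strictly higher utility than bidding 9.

Suppose Buyer 1 bids 3, Buyer 2 bids 3, Buyer 3 bids 3 and Buyer 5 bids 3.
Bid 9: wins, pays 9, utility 9 - 9 = 0.
Bid 7: wins, pays 7, utility 9 - 7 = 2.
So bidding 7 beats truth here (2 > 0).

7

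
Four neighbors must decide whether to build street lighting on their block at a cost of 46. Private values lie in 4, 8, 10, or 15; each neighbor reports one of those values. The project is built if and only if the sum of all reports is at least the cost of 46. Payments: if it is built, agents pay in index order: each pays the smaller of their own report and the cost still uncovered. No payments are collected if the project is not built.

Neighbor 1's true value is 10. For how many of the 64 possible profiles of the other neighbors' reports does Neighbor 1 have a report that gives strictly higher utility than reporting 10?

Others report (8, 15, 15): truth gives 0; report 8 gives 2 > 0. Violating.
Others report (10, 15, 15): truth gives 0; report 8 gives 2 > 0. Violating.
Others report (15, 8, 15): truth gives 0; report 8 gives 2 > 0. Violating.
Others report (15, 10, 15): truth gives 0; report 8 gives 2 > 0. Violating.
Others report (4, 4, 4): truth gives 0; no alternative beats it.
Others report (4, 4, 8): truth gives 0; no alternative beats it.
(Checking all 64 profiles: 7 have a profitable deviation, 57 do not.)

7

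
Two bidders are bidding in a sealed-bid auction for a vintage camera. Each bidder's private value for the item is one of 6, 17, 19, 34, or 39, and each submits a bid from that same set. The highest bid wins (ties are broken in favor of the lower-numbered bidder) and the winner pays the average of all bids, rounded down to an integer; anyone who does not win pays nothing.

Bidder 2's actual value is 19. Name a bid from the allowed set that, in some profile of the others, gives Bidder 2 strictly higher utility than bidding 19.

Suppose Bidder 1 bids 6.
Bid 19: wins, pays 12, utility 19 - 12 = 7.
Bid 17: wins, pays 11, utility 19 - 11 = 8.
So bidding 17 beats truth here (8 > 7).

17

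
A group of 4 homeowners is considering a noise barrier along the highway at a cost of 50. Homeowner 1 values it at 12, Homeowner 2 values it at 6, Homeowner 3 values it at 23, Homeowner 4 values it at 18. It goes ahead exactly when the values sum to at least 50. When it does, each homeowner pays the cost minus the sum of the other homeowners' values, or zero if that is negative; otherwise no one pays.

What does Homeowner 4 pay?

Total value 59 ≥ cost 50, so the project is built.
The other homeowners' values sum to 41.
Cost minus that sum is 50 - 41 = 9.

9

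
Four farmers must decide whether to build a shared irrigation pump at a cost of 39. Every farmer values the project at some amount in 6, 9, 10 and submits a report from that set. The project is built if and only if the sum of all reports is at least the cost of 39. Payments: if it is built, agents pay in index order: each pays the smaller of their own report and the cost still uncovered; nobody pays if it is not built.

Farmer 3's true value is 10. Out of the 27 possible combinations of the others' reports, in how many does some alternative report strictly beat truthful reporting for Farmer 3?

1

Others report (10, 10, 10): truth gives 0; report 9 gives 1 > 0. Violating.
Others report (6, 6, 6): truth gives 0; no alternative beats it.
Others report (6, 6, 9): truth gives 0; no alternative beats it.
(Checking all 27 profiles: 1 has a profitable deviation, 26 do not.)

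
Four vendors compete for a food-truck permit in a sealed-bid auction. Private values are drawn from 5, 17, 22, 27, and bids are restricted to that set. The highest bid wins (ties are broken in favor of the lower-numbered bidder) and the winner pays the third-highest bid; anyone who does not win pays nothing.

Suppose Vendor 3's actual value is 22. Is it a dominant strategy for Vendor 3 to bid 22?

No

Consider the case where Vendor 1 bids 5, Vendor 2 bids 5 and Vendor 4 bids 27.
Truthful bid 22: loses, pays 0, utility 0.
Bid 27 instead: wins, pays 5, utility 22 - 5 = 17.
Since 17 > 0, bidding 27 is strictly better here, so truthful bidding is not dominant.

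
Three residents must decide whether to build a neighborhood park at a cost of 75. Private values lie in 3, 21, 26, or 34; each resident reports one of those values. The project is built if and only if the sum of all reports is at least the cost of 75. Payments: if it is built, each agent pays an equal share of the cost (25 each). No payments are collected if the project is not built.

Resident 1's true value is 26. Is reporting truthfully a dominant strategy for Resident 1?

Consider the case where Resident 2 reports 21 and Resident 3 reports 21.
Truthful report 26: project not built, utility 0.
Report 34 instead: project built, pays 25, utility 26 - 25 = 1.
Since 1 > 0, reporting 34 is strictly better here, so truthful reporting is not dominant.

No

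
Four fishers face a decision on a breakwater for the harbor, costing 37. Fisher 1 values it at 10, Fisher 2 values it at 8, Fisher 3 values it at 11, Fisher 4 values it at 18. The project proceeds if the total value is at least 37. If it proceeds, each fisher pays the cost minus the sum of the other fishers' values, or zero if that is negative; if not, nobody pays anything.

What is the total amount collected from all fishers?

9

Total value 47 ≥ cost 37, so it is built.
Fisher 1: others sum to 37; max(0, 37 - 37) = 0.
Fisher 2: others sum to 39; max(0, 37 - 39) = 0.
Fisher 3: others sum to 36; max(0, 37 - 36) = 1.
Fisher 4: others sum to 29; max(0, 37 - 29) = 8.
Total collected = 0 + 0 + 1 + 8 = 9.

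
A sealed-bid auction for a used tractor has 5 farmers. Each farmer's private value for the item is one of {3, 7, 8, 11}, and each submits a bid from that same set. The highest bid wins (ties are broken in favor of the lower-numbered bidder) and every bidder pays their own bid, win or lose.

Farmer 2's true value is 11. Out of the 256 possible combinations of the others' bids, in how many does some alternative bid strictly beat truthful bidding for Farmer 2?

118

Others bid (3, 3, 3, 3): truth gives 0; bid 7 gives 4 > 0. Violating.
Others bid (3, 3, 3, 7): truth gives 0; bid 7 gives 4 > 0. Violating.
Others bid (3, 3, 3, 8): truth gives 0; bid 8 gives 3 > 0. Violating.
Others bid (3, 3, 7, 3): truth gives 0; bid 7 gives 4 > 0. Violating.
Others bid (3, 3, 3, 11): truth gives 0; no alternative beats it.
Others bid (3, 3, 7, 11): truth gives 0; no alternative beats it.
(Checking all 256 profiles: 118 have a profitable deviation, 138 do not.)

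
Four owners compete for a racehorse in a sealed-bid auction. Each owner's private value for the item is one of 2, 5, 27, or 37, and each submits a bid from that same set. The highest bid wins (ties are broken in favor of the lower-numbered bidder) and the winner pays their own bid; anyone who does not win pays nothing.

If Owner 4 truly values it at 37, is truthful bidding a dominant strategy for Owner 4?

No

Consider the case where Owner 1 bids 2, Owner 2 bids 2 and Owner 3 bids 2.
Truthful bid 37: wins, pays 37, utility 37 - 37 = 0.
Bid 5 instead: wins, pays 5, utility 37 - 5 = 32.
Since 32 > 0, bidding 5 is strictly better here, so truthful bidding is not dominant.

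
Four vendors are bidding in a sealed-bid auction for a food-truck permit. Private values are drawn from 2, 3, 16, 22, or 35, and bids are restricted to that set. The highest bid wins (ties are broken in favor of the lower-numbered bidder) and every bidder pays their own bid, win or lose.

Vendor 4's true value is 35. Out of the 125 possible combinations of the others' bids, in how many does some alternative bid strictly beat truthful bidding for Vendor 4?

Others bid (2, 2, 2): truth gives 0; bid 3 gives 32 > 0. Violating.
Others bid (2, 2, 3): truth gives 0; bid 16 gives 19 > 0. Violating.
Others bid (2, 2, 16): truth gives 0; bid 22 gives 13 > 0. Violating.
Others bid (2, 2, 35): truth gives -35; bid 2 gives -2 > -35. Violating.
Others bid (2, 2, 22): truth gives 0; no alternative beats it.
Others bid (2, 3, 22): truth gives 0; no alternative beats it.
(Checking all 125 profiles: 88 have a profitable deviation, 37 do not.)

88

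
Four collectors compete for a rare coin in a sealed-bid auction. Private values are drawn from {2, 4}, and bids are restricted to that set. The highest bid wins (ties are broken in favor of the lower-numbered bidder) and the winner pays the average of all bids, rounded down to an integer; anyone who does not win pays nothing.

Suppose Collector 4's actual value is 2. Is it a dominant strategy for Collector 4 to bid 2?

Yes

Check each profile of the others' bids and compare truth against every alternative bid.
Others bid (2, 2, 2): truth gives 0, best alternative gives 0.
Others bid (2, 2, 4): truth gives 0, best alternative gives 0.
Others bid (2, 4, 2): truth gives 0, best alternative gives 0.
Others bid (2, 4, 4): truth gives 0, best alternative gives 0.
Others bid (4, 2, 2): truth gives 0, best alternative gives 0.
Others bid (4, 2, 4): truth gives 0, best alternative gives 0.
(Remaining 2 profiles checked similarly; truth is weakly best in each.)
In every case the truthful bid is at least as good as any alternative, so it is a dominant strategy.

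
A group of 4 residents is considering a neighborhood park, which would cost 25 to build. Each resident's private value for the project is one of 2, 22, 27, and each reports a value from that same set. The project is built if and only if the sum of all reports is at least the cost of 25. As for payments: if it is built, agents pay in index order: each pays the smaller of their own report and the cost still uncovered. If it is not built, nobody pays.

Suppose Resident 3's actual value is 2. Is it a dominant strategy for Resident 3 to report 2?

Yes

Check each profile of the others' reports and compare truth against every alternative report.
Others report (2, 2, 2): truth gives 0, best alternative gives -19.
Others report (2, 2, 22): truth gives 0, best alternative gives -19.
Others report (2, 2, 27): truth gives 0, best alternative gives -19.
Others report (2, 27, 2): truth gives 2, best alternative gives 2.
Others report (2, 27, 22): truth gives 2, best alternative gives 2.
Others report (2, 27, 27): truth gives 2, best alternative gives 2.
(Remaining 21 profiles checked similarly; truth is weakly best in each.)
In every case the truthful report is at least as good as any alternative, so it is a dominant strategy.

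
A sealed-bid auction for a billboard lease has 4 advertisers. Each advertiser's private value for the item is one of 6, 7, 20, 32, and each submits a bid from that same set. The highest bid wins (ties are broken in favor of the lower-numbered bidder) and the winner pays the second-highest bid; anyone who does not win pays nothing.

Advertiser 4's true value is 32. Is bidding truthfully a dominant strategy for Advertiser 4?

Check each profile of the others' bids and compare truth against every alternative bid.
Others bid (6, 6, 20): truth gives 12, best alternative gives 0.
Others bid (6, 7, 20): truth gives 12, best alternative gives 0.
Others bid (6, 20, 6): truth gives 12, best alternative gives 0.
Others bid (6, 20, 7): truth gives 12, best alternative gives 0.
Others bid (6, 20, 20): truth gives 12, best alternative gives 0.
Others bid (7, 6, 20): truth gives 12, best alternative gives 0.
(Remaining 58 profiles checked similarly; truth is weakly best in each.)
In every case the truthful bid is at least as good as any alternative, so it is a dominant strategy.

Yes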